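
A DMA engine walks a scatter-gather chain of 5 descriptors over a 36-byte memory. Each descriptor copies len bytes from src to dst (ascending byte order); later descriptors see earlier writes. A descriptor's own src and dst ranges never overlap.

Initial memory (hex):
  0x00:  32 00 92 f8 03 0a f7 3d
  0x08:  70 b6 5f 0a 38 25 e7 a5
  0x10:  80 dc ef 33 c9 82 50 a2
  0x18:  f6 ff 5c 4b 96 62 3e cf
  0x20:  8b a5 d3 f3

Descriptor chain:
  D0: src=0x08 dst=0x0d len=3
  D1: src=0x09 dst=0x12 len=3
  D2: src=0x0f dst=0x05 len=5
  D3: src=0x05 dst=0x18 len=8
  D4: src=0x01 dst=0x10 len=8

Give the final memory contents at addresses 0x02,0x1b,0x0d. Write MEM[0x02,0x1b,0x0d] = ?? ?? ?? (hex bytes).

  after D0: wrote 3B at 0x0d = 70b65f
  after D1: wrote 3B at 0x12 = b65f0a
  after D2: wrote 5B at 0x05 = 5f80dcb65f
  after D3: wrote 8B at 0x18 = 5f80dcb65f5f0a38
  after D4: wrote 8B at 0x10 = 0092f8035f80dcb6
query mem[0x02]=0x92, mem[0x1b]=0xb6, mem[0x0d]=0x70

MEM[0x02,0x1b,0x0d] = 92 b6 70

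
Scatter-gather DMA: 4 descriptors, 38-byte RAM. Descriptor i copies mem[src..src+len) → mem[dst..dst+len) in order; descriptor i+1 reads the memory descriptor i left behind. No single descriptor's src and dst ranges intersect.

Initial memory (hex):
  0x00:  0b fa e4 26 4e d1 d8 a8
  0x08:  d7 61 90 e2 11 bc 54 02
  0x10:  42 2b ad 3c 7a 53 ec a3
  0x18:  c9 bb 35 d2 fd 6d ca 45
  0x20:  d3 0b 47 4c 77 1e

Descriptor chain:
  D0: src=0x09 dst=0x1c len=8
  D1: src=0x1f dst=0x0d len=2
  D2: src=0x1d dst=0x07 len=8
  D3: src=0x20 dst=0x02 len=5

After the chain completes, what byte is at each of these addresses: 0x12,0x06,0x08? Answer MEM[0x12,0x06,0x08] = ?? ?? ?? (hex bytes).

MEM[0x12,0x06,0x08] = ad 77 e2

#0 dst[0x1c+8] := {0x61,0x90,0xe2,0x11,0xbc,0x54,0x02,0x42}
#1 dst[0x0d+2] := {0x11,0xbc}
#2 dst[0x07+8] := {0x90,0xe2,0x11,0xbc,0x54,0x02,0x42,0x77}
#3 dst[0x02+5] := {0xbc,0x54,0x02,0x42,0x77}
query mem[0x12]=0xad, mem[0x06]=0x77, mem[0x08]=0xe2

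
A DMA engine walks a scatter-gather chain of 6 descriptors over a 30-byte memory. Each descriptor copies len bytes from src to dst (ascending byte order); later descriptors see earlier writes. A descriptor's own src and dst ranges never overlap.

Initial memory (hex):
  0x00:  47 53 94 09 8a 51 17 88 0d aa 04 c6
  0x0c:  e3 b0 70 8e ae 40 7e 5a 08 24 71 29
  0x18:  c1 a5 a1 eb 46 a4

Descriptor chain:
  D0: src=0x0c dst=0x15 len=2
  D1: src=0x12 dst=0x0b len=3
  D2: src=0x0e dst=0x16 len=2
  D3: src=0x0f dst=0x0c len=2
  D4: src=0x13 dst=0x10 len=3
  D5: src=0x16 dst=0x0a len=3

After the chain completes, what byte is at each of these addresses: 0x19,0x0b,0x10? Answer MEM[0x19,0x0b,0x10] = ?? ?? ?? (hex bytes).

MEM[0x19,0x0b,0x10] = a5 8e 5a

[0] 0x0c->0x15 len=2 : e3 b0
[1] 0x12->0x0b len=3 : 7e 5a 08
[2] 0x0e->0x16 len=2 : 70 8e
[3] 0x0f->0x0c len=2 : 8e ae
[4] 0x13->0x10 len=3 : 5a 08 e3
[5] 0x16->0x0a len=3 : 70 8e c1
query mem[0x19]=0xa5, mem[0x0b]=0x8e, mem[0x10]=0x5a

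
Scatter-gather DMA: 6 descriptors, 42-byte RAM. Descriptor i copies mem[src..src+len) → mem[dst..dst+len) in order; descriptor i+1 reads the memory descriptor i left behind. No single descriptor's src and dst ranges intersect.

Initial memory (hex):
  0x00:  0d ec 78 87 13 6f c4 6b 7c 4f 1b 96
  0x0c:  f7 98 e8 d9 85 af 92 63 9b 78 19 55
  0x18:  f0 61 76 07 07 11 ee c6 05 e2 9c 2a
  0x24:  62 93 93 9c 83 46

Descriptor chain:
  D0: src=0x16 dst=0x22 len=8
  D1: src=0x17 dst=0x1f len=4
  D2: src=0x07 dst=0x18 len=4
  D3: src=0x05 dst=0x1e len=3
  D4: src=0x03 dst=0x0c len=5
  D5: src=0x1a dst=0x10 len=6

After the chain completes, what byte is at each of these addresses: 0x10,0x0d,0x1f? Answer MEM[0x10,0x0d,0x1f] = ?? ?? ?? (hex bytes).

MEM[0x10,0x0d,0x1f] = 4f 13 c4

[0] 0x16->0x22 len=8 : 19 55 f0 61 76 07 07 11
[1] 0x17->0x1f len=4 : 55 f0 61 76
[2] 0x07->0x18 len=4 : 6b 7c 4f 1b
[3] 0x05->0x1e len=3 : 6f c4 6b
[4] 0x03->0x0c len=5 : 87 13 6f c4 6b
[5] 0x1a->0x10 len=6 : 4f 1b 07 11 6f c4
query mem[0x10]=0x4f, mem[0x0d]=0x13, mem[0x1f]=0xc4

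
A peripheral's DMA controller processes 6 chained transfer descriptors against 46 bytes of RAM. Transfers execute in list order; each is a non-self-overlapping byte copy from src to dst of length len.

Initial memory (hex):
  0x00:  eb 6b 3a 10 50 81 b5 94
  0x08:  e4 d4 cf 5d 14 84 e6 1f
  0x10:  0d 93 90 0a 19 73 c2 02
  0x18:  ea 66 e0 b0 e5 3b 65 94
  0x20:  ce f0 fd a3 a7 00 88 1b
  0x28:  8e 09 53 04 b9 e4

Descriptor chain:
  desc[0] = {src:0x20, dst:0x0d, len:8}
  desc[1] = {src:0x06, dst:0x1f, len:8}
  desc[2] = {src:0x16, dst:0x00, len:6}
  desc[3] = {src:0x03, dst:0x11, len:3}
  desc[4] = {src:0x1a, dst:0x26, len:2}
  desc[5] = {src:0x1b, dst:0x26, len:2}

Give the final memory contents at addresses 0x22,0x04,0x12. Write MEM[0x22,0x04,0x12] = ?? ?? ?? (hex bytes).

[0] 0x20->0x0d len=8 : ce f0 fd a3 a7 00 88 1b
[1] 0x06->0x1f len=8 : b5 94 e4 d4 cf 5d 14 ce
[2] 0x16->0x00 len=6 : c2 02 ea 66 e0 b0
[3] 0x03->0x11 len=3 : 66 e0 b0
[4] 0x1a->0x26 len=2 : e0 b0
[5] 0x1b->0x26 len=2 : b0 e5
query mem[0x22]=0xd4, mem[0x04]=0xe0, mem[0x12]=0xe0

MEM[0x22,0x04,0x12] = d4 e0 e0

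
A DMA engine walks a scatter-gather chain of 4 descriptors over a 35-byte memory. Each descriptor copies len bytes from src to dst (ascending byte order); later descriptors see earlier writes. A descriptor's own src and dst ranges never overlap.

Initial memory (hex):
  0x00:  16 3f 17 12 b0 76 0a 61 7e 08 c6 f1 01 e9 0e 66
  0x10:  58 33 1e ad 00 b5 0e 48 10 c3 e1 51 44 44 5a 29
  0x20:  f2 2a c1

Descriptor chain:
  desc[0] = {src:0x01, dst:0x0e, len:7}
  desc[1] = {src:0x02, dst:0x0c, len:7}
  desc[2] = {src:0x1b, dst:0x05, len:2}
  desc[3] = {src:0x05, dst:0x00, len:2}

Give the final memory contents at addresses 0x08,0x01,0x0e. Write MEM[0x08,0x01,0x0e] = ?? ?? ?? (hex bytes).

D0: mem[0x0e..0x14] <- [3f 17 12 b0 76 0a 61]
D1: mem[0x0c..0x12] <- [17 12 b0 76 0a 61 7e]
D2: mem[0x05..0x06] <- [51 44]
D3: mem[0x00..0x01] <- [51 44]
query mem[0x08]=0x7e, mem[0x01]=0x44, mem[0x0e]=0xb0

MEM[0x08,0x01,0x0e] = 7e 44 b0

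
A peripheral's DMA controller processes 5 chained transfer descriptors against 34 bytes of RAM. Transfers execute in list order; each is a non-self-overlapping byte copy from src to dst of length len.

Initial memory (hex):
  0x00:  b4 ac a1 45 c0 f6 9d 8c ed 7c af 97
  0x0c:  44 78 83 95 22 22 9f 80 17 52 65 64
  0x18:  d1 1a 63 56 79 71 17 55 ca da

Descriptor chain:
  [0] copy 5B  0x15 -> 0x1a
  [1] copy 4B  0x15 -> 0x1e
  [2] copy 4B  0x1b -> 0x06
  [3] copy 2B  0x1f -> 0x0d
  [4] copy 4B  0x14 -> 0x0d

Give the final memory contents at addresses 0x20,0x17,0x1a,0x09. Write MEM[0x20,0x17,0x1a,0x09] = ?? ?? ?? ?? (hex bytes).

D0: mem[0x1a..0x1e] <- [52 65 64 d1 1a]
D1: mem[0x1e..0x21] <- [52 65 64 d1]
D2: mem[0x06..0x09] <- [65 64 d1 52]
D3: mem[0x0d..0x0e] <- [65 64]
D4: mem[0x0d..0x10] <- [17 52 65 64]
query mem[0x20]=0x64, mem[0x17]=0x64, mem[0x1a]=0x52, mem[0x09]=0x52

MEM[0x20,0x17,0x1a,0x09] = 64 64 52 52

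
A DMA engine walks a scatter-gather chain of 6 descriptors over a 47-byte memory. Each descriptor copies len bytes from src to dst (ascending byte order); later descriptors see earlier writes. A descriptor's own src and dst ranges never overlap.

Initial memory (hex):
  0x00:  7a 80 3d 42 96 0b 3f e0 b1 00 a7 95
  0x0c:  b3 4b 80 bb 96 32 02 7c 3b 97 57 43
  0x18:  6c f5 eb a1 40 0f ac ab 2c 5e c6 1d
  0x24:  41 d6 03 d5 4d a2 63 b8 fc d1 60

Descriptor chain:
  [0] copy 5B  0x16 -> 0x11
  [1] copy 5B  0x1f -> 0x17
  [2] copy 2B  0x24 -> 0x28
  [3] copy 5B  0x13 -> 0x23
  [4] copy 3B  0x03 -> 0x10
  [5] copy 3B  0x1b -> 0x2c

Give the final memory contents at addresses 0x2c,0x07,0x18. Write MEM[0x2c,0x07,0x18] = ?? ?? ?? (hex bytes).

MEM[0x2c,0x07,0x18] = 1d e0 2c

#0 dst[0x11+5] := {0x57,0x43,0x6c,0xf5,0xeb}
#1 dst[0x17+5] := {0xab,0x2c,0x5e,0xc6,0x1d}
#2 dst[0x28+2] := {0x41,0xd6}
#3 dst[0x23+5] := {0x6c,0xf5,0xeb,0x57,0xab}
#4 dst[0x10+3] := {0x42,0x96,0x0b}
#5 dst[0x2c+3] := {0x1d,0x40,0x0f}
query mem[0x2c]=0x1d, mem[0x07]=0xe0, mem[0x18]=0x2c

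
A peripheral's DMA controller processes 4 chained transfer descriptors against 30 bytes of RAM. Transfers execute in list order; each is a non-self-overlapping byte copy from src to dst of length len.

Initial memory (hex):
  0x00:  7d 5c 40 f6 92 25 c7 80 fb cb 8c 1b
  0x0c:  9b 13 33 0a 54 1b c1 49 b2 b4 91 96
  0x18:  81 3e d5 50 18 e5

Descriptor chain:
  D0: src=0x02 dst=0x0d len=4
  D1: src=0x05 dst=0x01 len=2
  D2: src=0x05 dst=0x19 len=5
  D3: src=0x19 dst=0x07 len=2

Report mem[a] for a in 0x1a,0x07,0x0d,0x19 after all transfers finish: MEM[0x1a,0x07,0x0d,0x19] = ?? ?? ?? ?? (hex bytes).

[0] 0x02->0x0d len=4 : 40 f6 92 25
[1] 0x05->0x01 len=2 : 25 c7
[2] 0x05->0x19 len=5 : 25 c7 80 fb cb
[3] 0x19->0x07 len=2 : 25 c7
query mem[0x1a]=0xc7, mem[0x07]=0x25, mem[0x0d]=0x40, mem[0x19]=0x25

MEM[0x1a,0x07,0x0d,0x19] = c7 25 40 25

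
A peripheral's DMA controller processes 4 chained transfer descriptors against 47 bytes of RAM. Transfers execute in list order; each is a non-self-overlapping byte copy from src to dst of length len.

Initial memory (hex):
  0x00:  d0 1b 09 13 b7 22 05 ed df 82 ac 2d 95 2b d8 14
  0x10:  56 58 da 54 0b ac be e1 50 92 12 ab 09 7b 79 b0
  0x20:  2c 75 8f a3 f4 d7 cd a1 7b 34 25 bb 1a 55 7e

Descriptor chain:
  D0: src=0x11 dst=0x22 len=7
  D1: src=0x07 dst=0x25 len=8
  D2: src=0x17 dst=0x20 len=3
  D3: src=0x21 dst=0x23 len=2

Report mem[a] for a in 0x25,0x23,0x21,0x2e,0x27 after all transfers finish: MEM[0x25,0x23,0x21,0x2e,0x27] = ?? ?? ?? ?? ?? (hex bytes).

D0: mem[0x22..0x28] <- [58 da 54 0b ac be e1]
D1: mem[0x25..0x2c] <- [ed df 82 ac 2d 95 2b d8]
D2: mem[0x20..0x22] <- [e1 50 92]
D3: mem[0x23..0x24] <- [50 92]
query mem[0x25]=0xed, mem[0x23]=0x50, mem[0x21]=0x50, mem[0x2e]=0x7e, mem[0x27]=0x82

MEM[0x25,0x23,0x21,0x2e,0x27] = ed 50 50 7e 82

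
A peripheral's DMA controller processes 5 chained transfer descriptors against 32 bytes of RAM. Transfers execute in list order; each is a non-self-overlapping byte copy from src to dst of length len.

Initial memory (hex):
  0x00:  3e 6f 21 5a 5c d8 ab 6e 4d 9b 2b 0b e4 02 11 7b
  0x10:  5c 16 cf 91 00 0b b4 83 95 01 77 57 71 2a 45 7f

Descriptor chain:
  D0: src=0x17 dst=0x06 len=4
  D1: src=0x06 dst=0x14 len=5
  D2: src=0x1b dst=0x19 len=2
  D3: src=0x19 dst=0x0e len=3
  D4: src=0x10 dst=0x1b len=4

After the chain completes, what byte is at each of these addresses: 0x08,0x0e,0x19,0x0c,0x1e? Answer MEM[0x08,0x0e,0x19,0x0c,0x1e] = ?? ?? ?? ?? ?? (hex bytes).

  after D0: wrote 4B at 0x06 = 83950177
  after D1: wrote 5B at 0x14 = 839501772b
  after D2: wrote 2B at 0x19 = 5771
  after D3: wrote 3B at 0x0e = 577157
  after D4: wrote 4B at 0x1b = 5716cf91
query mem[0x08]=0x01, mem[0x0e]=0x57, mem[0x19]=0x57, mem[0x0c]=0xe4, mem[0x1e]=0x91

MEM[0x08,0x0e,0x19,0x0c,0x1e] = 01 57 57 e4 91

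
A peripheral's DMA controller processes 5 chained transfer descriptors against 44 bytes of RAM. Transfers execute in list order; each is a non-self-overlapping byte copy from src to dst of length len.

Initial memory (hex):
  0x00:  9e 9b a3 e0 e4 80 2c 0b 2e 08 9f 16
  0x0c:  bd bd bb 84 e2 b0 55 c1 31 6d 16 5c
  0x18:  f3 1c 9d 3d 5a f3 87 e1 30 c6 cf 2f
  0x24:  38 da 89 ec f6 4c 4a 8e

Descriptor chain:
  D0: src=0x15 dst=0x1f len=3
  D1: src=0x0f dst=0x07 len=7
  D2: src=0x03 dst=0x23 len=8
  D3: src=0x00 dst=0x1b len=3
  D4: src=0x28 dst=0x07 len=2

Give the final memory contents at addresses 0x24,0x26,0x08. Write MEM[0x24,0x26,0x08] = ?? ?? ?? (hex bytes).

  after D0: wrote 3B at 0x1f = 6d165c
  after D1: wrote 7B at 0x07 = 84e2b055c1316d
  after D2: wrote 8B at 0x23 = e0e4802c84e2b055
  after D3: wrote 3B at 0x1b = 9e9ba3
  after D4: wrote 2B at 0x07 = e2b0
query mem[0x24]=0xe4, mem[0x26]=0x2c, mem[0x08]=0xb0

MEM[0x24,0x26,0x08] = e4 2c b0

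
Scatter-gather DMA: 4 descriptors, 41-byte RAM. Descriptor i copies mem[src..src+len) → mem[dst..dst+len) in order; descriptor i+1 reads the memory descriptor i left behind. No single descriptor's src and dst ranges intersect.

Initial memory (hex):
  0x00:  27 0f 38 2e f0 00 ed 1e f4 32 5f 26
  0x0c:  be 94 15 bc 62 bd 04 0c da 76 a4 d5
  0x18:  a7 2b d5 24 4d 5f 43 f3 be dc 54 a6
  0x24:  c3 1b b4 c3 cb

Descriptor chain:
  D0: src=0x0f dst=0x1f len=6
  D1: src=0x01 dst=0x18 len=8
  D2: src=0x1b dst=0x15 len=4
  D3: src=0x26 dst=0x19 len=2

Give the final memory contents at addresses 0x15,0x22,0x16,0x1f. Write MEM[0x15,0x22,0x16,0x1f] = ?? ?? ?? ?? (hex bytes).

MEM[0x15,0x22,0x16,0x1f] = f0 04 00 f4

  after D0: wrote 6B at 0x1f = bc62bd040cda
  after D1: wrote 8B at 0x18 = 0f382ef000ed1ef4
  after D2: wrote 4B at 0x15 = f000ed1e
  after D3: wrote 2B at 0x19 = b4c3
query mem[0x15]=0xf0, mem[0x22]=0x04, mem[0x16]=0x00, mem[0x1f]=0xf4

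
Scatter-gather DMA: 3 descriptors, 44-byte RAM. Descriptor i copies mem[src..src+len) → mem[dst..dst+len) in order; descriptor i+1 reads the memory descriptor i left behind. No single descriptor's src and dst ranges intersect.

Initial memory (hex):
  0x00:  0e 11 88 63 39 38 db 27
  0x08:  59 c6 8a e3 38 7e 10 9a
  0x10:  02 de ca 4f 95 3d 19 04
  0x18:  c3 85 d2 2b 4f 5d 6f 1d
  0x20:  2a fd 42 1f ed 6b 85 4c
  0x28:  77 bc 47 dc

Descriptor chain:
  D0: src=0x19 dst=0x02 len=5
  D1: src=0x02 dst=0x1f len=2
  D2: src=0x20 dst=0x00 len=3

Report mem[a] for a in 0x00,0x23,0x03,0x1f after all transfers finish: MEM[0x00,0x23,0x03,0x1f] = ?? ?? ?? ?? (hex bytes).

MEM[0x00,0x23,0x03,0x1f] = d2 1f d2 85

[0] 0x19->0x02 len=5 : 85 d2 2b 4f 5d
[1] 0x02->0x1f len=2 : 85 d2
[2] 0x20->0x00 len=3 : d2 fd 42
query mem[0x00]=0xd2, mem[0x23]=0x1f, mem[0x03]=0xd2, mem[0x1f]=0x85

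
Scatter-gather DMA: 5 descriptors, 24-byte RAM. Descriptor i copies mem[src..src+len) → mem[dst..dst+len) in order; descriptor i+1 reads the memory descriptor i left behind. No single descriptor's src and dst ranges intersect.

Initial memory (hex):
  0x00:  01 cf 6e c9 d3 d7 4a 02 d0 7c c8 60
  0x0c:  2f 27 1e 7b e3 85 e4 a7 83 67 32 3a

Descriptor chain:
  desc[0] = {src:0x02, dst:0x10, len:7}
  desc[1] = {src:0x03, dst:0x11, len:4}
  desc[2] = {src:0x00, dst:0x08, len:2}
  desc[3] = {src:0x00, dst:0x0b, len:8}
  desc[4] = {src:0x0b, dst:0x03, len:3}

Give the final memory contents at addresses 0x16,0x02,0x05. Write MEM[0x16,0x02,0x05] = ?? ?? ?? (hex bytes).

  after D0: wrote 7B at 0x10 = 6ec9d3d74a02d0
  after D1: wrote 4B at 0x11 = c9d3d74a
  after D2: wrote 2B at 0x08 = 01cf
  after D3: wrote 8B at 0x0b = 01cf6ec9d3d74a02
  after D4: wrote 3B at 0x03 = 01cf6e
query mem[0x16]=0xd0, mem[0x02]=0x6e, mem[0x05]=0x6e

MEM[0x16,0x02,0x05] = d0 6e 6e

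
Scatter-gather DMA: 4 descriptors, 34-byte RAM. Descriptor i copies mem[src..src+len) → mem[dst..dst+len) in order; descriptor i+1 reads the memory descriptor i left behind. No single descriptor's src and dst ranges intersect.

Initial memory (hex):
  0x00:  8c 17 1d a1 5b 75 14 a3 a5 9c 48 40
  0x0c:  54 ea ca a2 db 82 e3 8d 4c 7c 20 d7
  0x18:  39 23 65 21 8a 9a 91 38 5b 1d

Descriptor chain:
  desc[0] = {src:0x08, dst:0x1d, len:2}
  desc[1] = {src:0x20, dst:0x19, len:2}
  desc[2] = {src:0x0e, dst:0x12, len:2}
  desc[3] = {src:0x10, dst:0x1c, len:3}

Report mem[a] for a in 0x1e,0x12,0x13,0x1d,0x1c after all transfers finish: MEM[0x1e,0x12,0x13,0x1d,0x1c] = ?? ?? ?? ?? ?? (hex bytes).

MEM[0x1e,0x12,0x13,0x1d,0x1c] = ca ca a2 82 db

#0 dst[0x1d+2] := {0xa5,0x9c}
#1 dst[0x19+2] := {0x5b,0x1d}
#2 dst[0x12+2] := {0xca,0xa2}
#3 dst[0x1c+3] := {0xdb,0x82,0xca}
query mem[0x1e]=0xca, mem[0x12]=0xca, mem[0x13]=0xa2, mem[0x1d]=0x82, mem[0x1c]=0xdb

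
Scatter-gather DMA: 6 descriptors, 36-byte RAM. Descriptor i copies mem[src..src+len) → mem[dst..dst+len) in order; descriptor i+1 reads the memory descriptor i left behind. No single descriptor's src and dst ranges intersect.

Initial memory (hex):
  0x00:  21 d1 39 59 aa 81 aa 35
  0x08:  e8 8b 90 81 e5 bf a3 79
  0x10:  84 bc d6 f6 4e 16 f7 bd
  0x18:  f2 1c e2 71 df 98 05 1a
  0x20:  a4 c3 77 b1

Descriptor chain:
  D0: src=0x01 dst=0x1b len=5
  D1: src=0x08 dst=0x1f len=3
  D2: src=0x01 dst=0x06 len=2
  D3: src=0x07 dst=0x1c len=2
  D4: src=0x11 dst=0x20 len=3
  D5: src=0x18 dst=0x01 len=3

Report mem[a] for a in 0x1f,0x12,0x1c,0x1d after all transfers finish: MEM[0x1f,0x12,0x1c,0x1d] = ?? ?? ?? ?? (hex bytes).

MEM[0x1f,0x12,0x1c,0x1d] = e8 d6 39 e8

  after D0: wrote 5B at 0x1b = d13959aa81
  after D1: wrote 3B at 0x1f = e88b90
  after D2: wrote 2B at 0x06 = d139
  after D3: wrote 2B at 0x1c = 39e8
  after D4: wrote 3B at 0x20 = bcd6f6
  after D5: wrote 3B at 0x01 = f21ce2
query mem[0x1f]=0xe8, mem[0x12]=0xd6, mem[0x1c]=0x39, mem[0x1d]=0xe8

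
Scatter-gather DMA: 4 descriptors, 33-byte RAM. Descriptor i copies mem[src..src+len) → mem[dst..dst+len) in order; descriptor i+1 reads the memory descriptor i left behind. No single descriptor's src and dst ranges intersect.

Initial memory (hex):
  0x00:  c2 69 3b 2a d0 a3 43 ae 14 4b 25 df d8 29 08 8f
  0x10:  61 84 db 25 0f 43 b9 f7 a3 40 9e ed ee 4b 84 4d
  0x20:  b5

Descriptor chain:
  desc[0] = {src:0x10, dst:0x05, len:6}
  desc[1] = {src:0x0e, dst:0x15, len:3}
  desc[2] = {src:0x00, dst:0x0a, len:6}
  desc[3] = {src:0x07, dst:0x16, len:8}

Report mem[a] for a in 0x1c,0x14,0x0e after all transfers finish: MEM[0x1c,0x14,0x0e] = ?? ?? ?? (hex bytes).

MEM[0x1c,0x14,0x0e] = 2a 0f d0

[0] 0x10->0x05 len=6 : 61 84 db 25 0f 43
[1] 0x0e->0x15 len=3 : 08 8f 61
[2] 0x00->0x0a len=6 : c2 69 3b 2a d0 61
[3] 0x07->0x16 len=8 : db 25 0f c2 69 3b 2a d0
query mem[0x1c]=0x2a, mem[0x14]=0x0f, mem[0x0e]=0xd0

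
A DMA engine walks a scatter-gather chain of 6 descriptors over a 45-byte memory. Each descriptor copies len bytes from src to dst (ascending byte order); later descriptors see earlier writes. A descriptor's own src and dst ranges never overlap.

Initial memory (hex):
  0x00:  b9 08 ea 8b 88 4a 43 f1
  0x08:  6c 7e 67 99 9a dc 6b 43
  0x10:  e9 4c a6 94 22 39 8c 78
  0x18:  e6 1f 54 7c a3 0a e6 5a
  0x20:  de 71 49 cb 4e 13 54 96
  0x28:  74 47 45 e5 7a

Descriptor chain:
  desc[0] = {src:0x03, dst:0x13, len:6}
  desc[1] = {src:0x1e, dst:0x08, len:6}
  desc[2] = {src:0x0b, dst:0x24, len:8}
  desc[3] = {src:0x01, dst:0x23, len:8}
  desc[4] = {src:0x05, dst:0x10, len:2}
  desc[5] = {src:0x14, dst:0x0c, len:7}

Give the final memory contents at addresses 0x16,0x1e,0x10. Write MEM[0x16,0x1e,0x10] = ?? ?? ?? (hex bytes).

MEM[0x16,0x1e,0x10] = 43 e6 6c

D0: mem[0x13..0x18] <- [8b 88 4a 43 f1 6c]
D1: mem[0x08..0x0d] <- [e6 5a de 71 49 cb]
D2: mem[0x24..0x2b] <- [71 49 cb 6b 43 e9 4c a6]
D3: mem[0x23..0x2a] <- [08 ea 8b 88 4a 43 f1 e6]
D4: mem[0x10..0x11] <- [4a 43]
D5: mem[0x0c..0x12] <- [88 4a 43 f1 6c 1f 54]
query mem[0x16]=0x43, mem[0x1e]=0xe6, mem[0x10]=0x6c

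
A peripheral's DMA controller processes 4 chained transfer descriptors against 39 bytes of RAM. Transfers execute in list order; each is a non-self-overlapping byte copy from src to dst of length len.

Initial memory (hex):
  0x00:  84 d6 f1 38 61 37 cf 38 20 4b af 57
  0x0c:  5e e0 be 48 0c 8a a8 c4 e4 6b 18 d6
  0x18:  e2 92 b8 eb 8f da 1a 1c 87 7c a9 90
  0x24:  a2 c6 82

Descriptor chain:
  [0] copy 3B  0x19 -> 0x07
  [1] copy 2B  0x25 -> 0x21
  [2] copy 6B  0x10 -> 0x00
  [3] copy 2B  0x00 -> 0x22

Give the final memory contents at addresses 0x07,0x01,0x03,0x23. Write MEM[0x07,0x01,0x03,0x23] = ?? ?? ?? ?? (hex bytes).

MEM[0x07,0x01,0x03,0x23] = 92 8a c4 8a

  after D0: wrote 3B at 0x07 = 92b8eb
  after D1: wrote 2B at 0x21 = c682
  after D2: wrote 6B at 0x00 = 0c8aa8c4e46b
  after D3: wrote 2B at 0x22 = 0c8a
query mem[0x07]=0x92, mem[0x01]=0x8a, mem[0x03]=0xc4, mem[0x23]=0x8a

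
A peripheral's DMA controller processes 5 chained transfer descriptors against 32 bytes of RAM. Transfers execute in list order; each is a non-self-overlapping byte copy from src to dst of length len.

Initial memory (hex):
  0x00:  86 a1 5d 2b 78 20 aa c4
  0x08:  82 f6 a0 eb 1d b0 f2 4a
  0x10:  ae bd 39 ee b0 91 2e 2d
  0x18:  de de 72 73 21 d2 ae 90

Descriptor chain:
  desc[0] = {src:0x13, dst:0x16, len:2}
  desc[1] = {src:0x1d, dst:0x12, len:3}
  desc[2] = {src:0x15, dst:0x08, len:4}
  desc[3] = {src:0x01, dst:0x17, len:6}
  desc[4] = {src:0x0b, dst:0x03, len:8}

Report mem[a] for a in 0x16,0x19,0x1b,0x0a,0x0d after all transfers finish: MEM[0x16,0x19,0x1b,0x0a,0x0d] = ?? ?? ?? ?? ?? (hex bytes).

#0 dst[0x16+2] := {0xee,0xb0}
#1 dst[0x12+3] := {0xd2,0xae,0x90}
#2 dst[0x08+4] := {0x91,0xee,0xb0,0xde}
#3 dst[0x17+6] := {0xa1,0x5d,0x2b,0x78,0x20,0xaa}
#4 dst[0x03+8] := {0xde,0x1d,0xb0,0xf2,0x4a,0xae,0xbd,0xd2}
query mem[0x16]=0xee, mem[0x19]=0x2b, mem[0x1b]=0x20, mem[0x0a]=0xd2, mem[0x0d]=0xb0

MEM[0x16,0x19,0x1b,0x0a,0x0d] = ee 2b 20 d2 b0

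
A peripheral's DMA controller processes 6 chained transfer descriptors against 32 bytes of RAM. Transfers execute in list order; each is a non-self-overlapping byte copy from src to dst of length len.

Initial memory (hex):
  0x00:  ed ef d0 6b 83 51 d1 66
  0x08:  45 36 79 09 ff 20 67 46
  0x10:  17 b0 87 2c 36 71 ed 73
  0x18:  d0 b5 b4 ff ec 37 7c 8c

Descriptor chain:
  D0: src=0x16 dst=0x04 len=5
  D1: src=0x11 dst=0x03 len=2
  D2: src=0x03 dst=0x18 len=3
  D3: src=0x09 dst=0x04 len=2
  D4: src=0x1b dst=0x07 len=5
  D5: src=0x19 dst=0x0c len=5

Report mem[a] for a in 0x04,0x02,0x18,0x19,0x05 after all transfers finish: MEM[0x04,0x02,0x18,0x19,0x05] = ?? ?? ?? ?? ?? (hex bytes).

  after D0: wrote 5B at 0x04 = ed73d0b5b4
  after D1: wrote 2B at 0x03 = b087
  after D2: wrote 3B at 0x18 = b08773
  after D3: wrote 2B at 0x04 = 3679
  after D4: wrote 5B at 0x07 = ffec377c8c
  after D5: wrote 5B at 0x0c = 8773ffec37
query mem[0x04]=0x36, mem[0x02]=0xd0, mem[0x18]=0xb0, mem[0x19]=0x87, mem[0x05]=0x79

MEM[0x04,0x02,0x18,0x19,0x05] = 36 d0 b0 87 79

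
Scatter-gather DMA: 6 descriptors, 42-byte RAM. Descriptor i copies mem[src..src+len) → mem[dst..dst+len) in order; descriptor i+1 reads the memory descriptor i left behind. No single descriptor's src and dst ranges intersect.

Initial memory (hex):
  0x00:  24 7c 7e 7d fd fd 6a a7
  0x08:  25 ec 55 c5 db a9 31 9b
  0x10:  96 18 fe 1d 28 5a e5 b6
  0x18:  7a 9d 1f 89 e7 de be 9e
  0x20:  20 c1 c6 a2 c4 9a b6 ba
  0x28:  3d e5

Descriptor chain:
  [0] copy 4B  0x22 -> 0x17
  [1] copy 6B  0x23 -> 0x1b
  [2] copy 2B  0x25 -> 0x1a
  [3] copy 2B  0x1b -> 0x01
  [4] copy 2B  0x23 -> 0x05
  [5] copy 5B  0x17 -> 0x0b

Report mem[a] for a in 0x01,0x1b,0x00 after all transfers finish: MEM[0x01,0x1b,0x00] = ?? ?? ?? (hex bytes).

#0 dst[0x17+4] := {0xc6,0xa2,0xc4,0x9a}
#1 dst[0x1b+6] := {0xa2,0xc4,0x9a,0xb6,0xba,0x3d}
#2 dst[0x1a+2] := {0x9a,0xb6}
#3 dst[0x01+2] := {0xb6,0xc4}
#4 dst[0x05+2] := {0xa2,0xc4}
#5 dst[0x0b+5] := {0xc6,0xa2,0xc4,0x9a,0xb6}
query mem[0x01]=0xb6, mem[0x1b]=0xb6, mem[0x00]=0x24

MEM[0x01,0x1b,0x00] = b6 b6 24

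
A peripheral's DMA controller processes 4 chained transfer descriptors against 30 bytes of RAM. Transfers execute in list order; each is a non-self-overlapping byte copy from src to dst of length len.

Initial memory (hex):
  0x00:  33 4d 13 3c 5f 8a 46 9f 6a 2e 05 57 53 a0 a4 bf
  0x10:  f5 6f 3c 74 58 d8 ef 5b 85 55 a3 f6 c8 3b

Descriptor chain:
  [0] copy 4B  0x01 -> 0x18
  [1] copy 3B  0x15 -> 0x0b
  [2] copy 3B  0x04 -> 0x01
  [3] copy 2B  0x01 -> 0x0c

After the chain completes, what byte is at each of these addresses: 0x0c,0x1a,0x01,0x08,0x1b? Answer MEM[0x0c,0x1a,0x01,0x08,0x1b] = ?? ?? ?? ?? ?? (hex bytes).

MEM[0x0c,0x1a,0x01,0x08,0x1b] = 5f 3c 5f 6a 5f

#0 dst[0x18+4] := {0x4d,0x13,0x3c,0x5f}
#1 dst[0x0b+3] := {0xd8,0xef,0x5b}
#2 dst[0x01+3] := {0x5f,0x8a,0x46}
#3 dst[0x0c+2] := {0x5f,0x8a}
query mem[0x0c]=0x5f, mem[0x1a]=0x3c, mem[0x01]=0x5f, mem[0x08]=0x6a, mem[0x1b]=0x5f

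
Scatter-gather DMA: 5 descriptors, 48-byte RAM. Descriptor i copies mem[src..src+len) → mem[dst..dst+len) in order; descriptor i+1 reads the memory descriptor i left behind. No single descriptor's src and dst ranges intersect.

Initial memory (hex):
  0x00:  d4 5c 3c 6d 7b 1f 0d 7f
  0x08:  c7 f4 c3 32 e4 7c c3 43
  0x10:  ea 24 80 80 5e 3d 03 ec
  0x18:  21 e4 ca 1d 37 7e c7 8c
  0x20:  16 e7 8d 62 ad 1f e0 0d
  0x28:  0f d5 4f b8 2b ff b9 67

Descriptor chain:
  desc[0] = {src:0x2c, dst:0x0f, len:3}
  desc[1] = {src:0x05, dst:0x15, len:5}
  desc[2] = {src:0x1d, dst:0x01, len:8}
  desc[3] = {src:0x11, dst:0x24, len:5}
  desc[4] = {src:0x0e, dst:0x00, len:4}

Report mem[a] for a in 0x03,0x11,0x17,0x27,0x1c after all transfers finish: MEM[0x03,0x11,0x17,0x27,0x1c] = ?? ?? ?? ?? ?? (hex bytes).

MEM[0x03,0x11,0x17,0x27,0x1c] = b9 b9 7f 5e 37

#0 dst[0x0f+3] := {0x2b,0xff,0xb9}
#1 dst[0x15+5] := {0x1f,0x0d,0x7f,0xc7,0xf4}
#2 dst[0x01+8] := {0x7e,0xc7,0x8c,0x16,0xe7,0x8d,0x62,0xad}
#3 dst[0x24+5] := {0xb9,0x80,0x80,0x5e,0x1f}
#4 dst[0x00+4] := {0xc3,0x2b,0xff,0xb9}
query mem[0x03]=0xb9, mem[0x11]=0xb9, mem[0x17]=0x7f, mem[0x27]=0x5e, mem[0x1c]=0x37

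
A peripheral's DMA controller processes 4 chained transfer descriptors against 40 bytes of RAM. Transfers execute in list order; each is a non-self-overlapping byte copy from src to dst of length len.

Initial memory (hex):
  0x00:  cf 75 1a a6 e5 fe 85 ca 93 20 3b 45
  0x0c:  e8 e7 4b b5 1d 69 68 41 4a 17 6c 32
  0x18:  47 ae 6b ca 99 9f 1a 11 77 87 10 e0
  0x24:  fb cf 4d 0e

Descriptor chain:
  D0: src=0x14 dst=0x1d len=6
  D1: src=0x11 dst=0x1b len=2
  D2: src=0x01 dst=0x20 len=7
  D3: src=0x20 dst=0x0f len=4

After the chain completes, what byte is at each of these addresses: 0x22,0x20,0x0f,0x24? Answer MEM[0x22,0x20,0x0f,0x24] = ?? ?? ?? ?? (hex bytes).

D0: mem[0x1d..0x22] <- [4a 17 6c 32 47 ae]
D1: mem[0x1b..0x1c] <- [69 68]
D2: mem[0x20..0x26] <- [75 1a a6 e5 fe 85 ca]
D3: mem[0x0f..0x12] <- [75 1a a6 e5]
query mem[0x22]=0xa6, mem[0x20]=0x75, mem[0x0f]=0x75, mem[0x24]=0xfe

MEM[0x22,0x20,0x0f,0x24] = a6 75 75 fe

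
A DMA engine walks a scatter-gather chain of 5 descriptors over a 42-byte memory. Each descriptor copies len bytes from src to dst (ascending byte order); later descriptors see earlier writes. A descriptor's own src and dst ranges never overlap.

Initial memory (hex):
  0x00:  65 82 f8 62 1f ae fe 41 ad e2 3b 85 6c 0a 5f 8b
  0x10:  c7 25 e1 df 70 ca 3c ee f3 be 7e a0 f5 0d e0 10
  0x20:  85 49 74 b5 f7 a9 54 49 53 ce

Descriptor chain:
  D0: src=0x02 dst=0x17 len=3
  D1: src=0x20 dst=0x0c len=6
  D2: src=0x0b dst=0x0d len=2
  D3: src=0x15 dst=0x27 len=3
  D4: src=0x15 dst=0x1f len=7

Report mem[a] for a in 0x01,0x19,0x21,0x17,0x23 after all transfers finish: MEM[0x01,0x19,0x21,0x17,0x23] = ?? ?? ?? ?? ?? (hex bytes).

#0 dst[0x17+3] := {0xf8,0x62,0x1f}
#1 dst[0x0c+6] := {0x85,0x49,0x74,0xb5,0xf7,0xa9}
#2 dst[0x0d+2] := {0x85,0x85}
#3 dst[0x27+3] := {0xca,0x3c,0xf8}
#4 dst[0x1f+7] := {0xca,0x3c,0xf8,0x62,0x1f,0x7e,0xa0}
query mem[0x01]=0x82, mem[0x19]=0x1f, mem[0x21]=0xf8, mem[0x17]=0xf8, mem[0x23]=0x1f

MEM[0x01,0x19,0x21,0x17,0x23] = 82 1f f8 f8 1f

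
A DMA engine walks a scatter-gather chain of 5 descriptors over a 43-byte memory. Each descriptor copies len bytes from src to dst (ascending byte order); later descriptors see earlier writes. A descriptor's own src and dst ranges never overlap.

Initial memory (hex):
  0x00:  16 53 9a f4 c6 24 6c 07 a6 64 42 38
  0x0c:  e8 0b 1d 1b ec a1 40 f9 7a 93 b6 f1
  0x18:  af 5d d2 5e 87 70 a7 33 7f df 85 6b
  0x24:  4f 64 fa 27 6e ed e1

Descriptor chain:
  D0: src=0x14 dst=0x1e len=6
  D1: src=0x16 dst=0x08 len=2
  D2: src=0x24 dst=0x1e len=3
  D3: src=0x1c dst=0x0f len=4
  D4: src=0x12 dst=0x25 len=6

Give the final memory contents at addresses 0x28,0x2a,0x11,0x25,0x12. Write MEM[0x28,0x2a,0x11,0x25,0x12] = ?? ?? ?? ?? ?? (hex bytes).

MEM[0x28,0x2a,0x11,0x25,0x12] = 93 f1 4f 64 64

#0 dst[0x1e+6] := {0x7a,0x93,0xb6,0xf1,0xaf,0x5d}
#1 dst[0x08+2] := {0xb6,0xf1}
#2 dst[0x1e+3] := {0x4f,0x64,0xfa}
#3 dst[0x0f+4] := {0x87,0x70,0x4f,0x64}
#4 dst[0x25+6] := {0x64,0xf9,0x7a,0x93,0xb6,0xf1}
query mem[0x28]=0x93, mem[0x2a]=0xf1, mem[0x11]=0x4f, mem[0x25]=0x64, mem[0x12]=0x64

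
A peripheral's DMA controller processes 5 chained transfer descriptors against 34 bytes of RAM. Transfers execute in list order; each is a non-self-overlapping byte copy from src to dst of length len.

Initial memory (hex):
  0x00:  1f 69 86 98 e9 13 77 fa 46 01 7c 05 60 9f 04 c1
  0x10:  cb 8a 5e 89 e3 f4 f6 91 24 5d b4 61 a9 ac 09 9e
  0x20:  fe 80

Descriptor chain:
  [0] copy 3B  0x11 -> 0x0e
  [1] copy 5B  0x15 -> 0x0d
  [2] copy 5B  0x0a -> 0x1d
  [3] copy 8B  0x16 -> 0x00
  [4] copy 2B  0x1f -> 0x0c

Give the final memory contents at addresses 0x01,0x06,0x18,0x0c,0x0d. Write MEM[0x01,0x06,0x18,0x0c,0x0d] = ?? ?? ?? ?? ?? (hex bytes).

MEM[0x01,0x06,0x18,0x0c,0x0d] = 91 a9 24 60 f4

#0 dst[0x0e+3] := {0x8a,0x5e,0x89}
#1 dst[0x0d+5] := {0xf4,0xf6,0x91,0x24,0x5d}
#2 dst[0x1d+5] := {0x7c,0x05,0x60,0xf4,0xf6}
#3 dst[0x00+8] := {0xf6,0x91,0x24,0x5d,0xb4,0x61,0xa9,0x7c}
#4 dst[0x0c+2] := {0x60,0xf4}
query mem[0x01]=0x91, mem[0x06]=0xa9, mem[0x18]=0x24, mem[0x0c]=0x60, mem[0x0d]=0xf4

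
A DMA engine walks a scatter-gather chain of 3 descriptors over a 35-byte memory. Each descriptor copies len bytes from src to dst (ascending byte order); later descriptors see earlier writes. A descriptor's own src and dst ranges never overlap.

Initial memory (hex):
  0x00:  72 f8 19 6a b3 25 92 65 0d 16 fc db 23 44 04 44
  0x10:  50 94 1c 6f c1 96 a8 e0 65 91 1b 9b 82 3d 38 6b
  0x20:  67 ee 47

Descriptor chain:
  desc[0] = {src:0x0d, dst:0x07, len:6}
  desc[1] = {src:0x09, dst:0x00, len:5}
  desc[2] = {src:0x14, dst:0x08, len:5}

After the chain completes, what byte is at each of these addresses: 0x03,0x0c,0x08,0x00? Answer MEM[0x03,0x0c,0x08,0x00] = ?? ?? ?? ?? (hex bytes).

#0 dst[0x07+6] := {0x44,0x04,0x44,0x50,0x94,0x1c}
#1 dst[0x00+5] := {0x44,0x50,0x94,0x1c,0x44}
#2 dst[0x08+5] := {0xc1,0x96,0xa8,0xe0,0x65}
query mem[0x03]=0x1c, mem[0x0c]=0x65, mem[0x08]=0xc1, mem[0x00]=0x44

MEM[0x03,0x0c,0x08,0x00] = 1c 65 c1 44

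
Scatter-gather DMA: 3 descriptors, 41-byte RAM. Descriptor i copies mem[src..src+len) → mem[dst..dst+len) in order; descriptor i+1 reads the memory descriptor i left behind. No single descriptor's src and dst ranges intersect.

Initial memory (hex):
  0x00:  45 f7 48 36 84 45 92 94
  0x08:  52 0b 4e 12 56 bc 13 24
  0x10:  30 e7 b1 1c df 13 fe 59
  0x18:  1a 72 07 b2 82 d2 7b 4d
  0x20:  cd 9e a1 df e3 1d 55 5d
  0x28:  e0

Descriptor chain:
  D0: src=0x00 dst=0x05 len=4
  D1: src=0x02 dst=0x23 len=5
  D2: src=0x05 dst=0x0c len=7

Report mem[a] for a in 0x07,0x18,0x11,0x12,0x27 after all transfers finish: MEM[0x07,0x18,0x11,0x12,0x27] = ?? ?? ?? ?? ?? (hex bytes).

MEM[0x07,0x18,0x11,0x12,0x27] = 48 1a 4e 12 f7

  after D0: wrote 4B at 0x05 = 45f74836
  after D1: wrote 5B at 0x23 = 48368445f7
  after D2: wrote 7B at 0x0c = 45f748360b4e12
query mem[0x07]=0x48, mem[0x18]=0x1a, mem[0x11]=0x4e, mem[0x12]=0x12, mem[0x27]=0xf7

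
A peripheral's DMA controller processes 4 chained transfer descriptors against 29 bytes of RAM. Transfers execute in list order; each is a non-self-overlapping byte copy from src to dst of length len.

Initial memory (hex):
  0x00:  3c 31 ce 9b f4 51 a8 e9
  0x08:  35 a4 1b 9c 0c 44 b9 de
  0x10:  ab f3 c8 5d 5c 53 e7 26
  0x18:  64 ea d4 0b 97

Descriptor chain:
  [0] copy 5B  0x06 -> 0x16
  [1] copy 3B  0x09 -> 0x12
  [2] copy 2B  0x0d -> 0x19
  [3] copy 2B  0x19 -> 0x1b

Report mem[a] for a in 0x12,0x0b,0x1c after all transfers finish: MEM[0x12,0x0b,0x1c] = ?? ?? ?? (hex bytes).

#0 dst[0x16+5] := {0xa8,0xe9,0x35,0xa4,0x1b}
#1 dst[0x12+3] := {0xa4,0x1b,0x9c}
#2 dst[0x19+2] := {0x44,0xb9}
#3 dst[0x1b+2] := {0x44,0xb9}
query mem[0x12]=0xa4, mem[0x0b]=0x9c, mem[0x1c]=0xb9

MEM[0x12,0x0b,0x1c] = a4 9c b9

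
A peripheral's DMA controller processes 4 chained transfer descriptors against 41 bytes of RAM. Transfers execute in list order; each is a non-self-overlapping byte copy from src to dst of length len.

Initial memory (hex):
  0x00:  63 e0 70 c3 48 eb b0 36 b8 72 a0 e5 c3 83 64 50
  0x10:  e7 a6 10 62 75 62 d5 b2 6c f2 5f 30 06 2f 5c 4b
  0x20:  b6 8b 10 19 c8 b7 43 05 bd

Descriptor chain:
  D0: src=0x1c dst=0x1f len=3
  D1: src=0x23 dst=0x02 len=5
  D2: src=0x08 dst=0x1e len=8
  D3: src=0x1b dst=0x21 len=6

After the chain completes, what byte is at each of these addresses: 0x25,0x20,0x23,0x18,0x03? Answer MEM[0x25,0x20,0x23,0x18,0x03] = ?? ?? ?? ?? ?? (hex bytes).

MEM[0x25,0x20,0x23,0x18,0x03] = 72 a0 2f 6c c8

#0 dst[0x1f+3] := {0x06,0x2f,0x5c}
#1 dst[0x02+5] := {0x19,0xc8,0xb7,0x43,0x05}
#2 dst[0x1e+8] := {0xb8,0x72,0xa0,0xe5,0xc3,0x83,0x64,0x50}
#3 dst[0x21+6] := {0x30,0x06,0x2f,0xb8,0x72,0xa0}
query mem[0x25]=0x72, mem[0x20]=0xa0, mem[0x23]=0x2f, mem[0x18]=0x6c, mem[0x03]=0xc8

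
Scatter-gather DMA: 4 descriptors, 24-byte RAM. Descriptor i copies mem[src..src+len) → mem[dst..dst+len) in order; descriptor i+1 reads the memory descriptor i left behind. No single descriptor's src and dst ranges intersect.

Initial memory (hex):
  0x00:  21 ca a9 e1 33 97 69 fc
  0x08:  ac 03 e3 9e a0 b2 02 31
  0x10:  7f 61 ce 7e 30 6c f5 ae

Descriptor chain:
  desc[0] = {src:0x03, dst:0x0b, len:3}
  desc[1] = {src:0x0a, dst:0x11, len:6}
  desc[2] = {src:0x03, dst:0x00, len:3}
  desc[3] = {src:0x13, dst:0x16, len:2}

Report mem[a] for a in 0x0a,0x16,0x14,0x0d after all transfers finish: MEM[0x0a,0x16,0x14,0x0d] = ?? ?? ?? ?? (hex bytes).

D0: mem[0x0b..0x0d] <- [e1 33 97]
D1: mem[0x11..0x16] <- [e3 e1 33 97 02 31]
D2: mem[0x00..0x02] <- [e1 33 97]
D3: mem[0x16..0x17] <- [33 97]
query mem[0x0a]=0xe3, mem[0x16]=0x33, mem[0x14]=0x97, mem[0x0d]=0x97

MEM[0x0a,0x16,0x14,0x0d] = e3 33 97 97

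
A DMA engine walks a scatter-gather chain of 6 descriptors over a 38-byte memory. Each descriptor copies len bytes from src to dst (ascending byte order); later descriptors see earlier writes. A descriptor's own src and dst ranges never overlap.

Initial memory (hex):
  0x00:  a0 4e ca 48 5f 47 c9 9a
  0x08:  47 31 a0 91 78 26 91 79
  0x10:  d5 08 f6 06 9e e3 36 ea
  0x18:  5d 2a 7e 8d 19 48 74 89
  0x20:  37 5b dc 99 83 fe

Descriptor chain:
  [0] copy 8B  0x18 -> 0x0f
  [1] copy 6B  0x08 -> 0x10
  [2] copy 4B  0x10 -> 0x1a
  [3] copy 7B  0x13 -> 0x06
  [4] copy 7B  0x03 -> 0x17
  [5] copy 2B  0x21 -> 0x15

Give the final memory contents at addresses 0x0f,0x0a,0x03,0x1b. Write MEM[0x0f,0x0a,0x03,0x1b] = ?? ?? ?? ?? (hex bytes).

D0: mem[0x0f..0x16] <- [5d 2a 7e 8d 19 48 74 89]
D1: mem[0x10..0x15] <- [47 31 a0 91 78 26]
D2: mem[0x1a..0x1d] <- [47 31 a0 91]
D3: mem[0x06..0x0c] <- [91 78 26 89 ea 5d 2a]
D4: mem[0x17..0x1d] <- [48 5f 47 91 78 26 89]
D5: mem[0x15..0x16] <- [5b dc]
query mem[0x0f]=0x5d, mem[0x0a]=0xea, mem[0x03]=0x48, mem[0x1b]=0x78

MEM[0x0f,0x0a,0x03,0x1b] = 5d ea 48 78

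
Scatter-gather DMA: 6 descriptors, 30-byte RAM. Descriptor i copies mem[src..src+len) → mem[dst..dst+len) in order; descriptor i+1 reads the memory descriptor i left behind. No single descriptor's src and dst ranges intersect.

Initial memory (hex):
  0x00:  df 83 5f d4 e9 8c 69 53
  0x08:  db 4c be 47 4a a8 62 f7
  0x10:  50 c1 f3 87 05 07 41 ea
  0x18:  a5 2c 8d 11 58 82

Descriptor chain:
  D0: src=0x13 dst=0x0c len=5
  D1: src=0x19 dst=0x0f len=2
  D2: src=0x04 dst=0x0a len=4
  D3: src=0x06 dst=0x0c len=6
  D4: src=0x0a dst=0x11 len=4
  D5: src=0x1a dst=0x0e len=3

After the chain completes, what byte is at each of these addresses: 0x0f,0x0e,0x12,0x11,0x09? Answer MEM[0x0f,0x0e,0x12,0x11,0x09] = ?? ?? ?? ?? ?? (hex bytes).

MEM[0x0f,0x0e,0x12,0x11,0x09] = 11 8d 8c e9 4c

  after D0: wrote 5B at 0x0c = 87050741ea
  after D1: wrote 2B at 0x0f = 2c8d
  after D2: wrote 4B at 0x0a = e98c6953
  after D3: wrote 6B at 0x0c = 6953db4ce98c
  after D4: wrote 4B at 0x11 = e98c6953
  after D5: wrote 3B at 0x0e = 8d1158
query mem[0x0f]=0x11, mem[0x0e]=0x8d, mem[0x12]=0x8c, mem[0x11]=0xe9, mem[0x09]=0x4c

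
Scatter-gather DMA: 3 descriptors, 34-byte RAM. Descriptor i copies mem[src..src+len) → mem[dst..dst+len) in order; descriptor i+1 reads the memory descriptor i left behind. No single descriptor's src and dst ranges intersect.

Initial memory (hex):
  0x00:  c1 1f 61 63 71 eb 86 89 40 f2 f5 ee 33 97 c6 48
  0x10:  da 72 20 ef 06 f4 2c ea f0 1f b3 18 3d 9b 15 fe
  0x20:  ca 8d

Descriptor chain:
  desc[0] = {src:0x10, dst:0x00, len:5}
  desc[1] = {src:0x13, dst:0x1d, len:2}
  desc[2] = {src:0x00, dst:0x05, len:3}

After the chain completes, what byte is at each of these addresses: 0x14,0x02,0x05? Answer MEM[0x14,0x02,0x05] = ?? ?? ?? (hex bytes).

MEM[0x14,0x02,0x05] = 06 20 da

[0] 0x10->0x00 len=5 : da 72 20 ef 06
[1] 0x13->0x1d len=2 : ef 06
[2] 0x00->0x05 len=3 : da 72 20
query mem[0x14]=0x06, mem[0x02]=0x20, mem[0x05]=0xda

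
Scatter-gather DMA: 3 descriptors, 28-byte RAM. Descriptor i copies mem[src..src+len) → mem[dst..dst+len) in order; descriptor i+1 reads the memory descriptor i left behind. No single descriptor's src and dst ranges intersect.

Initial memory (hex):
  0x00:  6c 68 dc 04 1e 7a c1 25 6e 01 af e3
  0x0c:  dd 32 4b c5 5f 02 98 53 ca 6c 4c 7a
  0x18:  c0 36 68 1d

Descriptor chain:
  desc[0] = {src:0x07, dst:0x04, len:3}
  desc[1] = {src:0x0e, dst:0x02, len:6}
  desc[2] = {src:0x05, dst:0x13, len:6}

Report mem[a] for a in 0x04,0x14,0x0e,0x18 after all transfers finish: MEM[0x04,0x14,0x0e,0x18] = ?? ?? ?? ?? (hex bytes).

#0 dst[0x04+3] := {0x25,0x6e,0x01}
#1 dst[0x02+6] := {0x4b,0xc5,0x5f,0x02,0x98,0x53}
#2 dst[0x13+6] := {0x02,0x98,0x53,0x6e,0x01,0xaf}
query mem[0x04]=0x5f, mem[0x14]=0x98, mem[0x0e]=0x4b, mem[0x18]=0xaf

MEM[0x04,0x14,0x0e,0x18] = 5f 98 4b af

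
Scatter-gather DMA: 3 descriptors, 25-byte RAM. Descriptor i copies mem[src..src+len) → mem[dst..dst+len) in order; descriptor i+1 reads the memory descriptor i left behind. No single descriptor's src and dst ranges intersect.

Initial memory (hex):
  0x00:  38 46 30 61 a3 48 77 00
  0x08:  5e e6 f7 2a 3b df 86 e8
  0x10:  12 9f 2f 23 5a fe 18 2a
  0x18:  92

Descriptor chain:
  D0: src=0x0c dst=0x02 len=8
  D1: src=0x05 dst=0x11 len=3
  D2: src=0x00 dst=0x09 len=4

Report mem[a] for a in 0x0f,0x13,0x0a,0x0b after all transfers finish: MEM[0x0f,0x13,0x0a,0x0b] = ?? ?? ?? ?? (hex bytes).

MEM[0x0f,0x13,0x0a,0x0b] = e8 9f 46 3b

D0: mem[0x02..0x09] <- [3b df 86 e8 12 9f 2f 23]
D1: mem[0x11..0x13] <- [e8 12 9f]
D2: mem[0x09..0x0c] <- [38 46 3b df]
query mem[0x0f]=0xe8, mem[0x13]=0x9f, mem[0x0a]=0x46, mem[0x0b]=0x3b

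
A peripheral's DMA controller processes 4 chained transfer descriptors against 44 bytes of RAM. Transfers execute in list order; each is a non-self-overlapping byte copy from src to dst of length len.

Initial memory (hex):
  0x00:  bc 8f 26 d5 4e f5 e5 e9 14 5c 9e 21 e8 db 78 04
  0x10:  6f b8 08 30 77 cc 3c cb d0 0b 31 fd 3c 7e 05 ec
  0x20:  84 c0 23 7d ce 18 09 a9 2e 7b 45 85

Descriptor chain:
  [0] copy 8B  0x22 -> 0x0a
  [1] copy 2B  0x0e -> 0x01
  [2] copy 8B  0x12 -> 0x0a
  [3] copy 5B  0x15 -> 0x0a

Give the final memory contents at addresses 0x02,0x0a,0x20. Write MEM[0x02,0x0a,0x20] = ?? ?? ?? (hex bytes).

D0: mem[0x0a..0x11] <- [23 7d ce 18 09 a9 2e 7b]
D1: mem[0x01..0x02] <- [09 a9]
D2: mem[0x0a..0x11] <- [08 30 77 cc 3c cb d0 0b]
D3: mem[0x0a..0x0e] <- [cc 3c cb d0 0b]
query mem[0x02]=0xa9, mem[0x0a]=0xcc, mem[0x20]=0x84

MEM[0x02,0x0a,0x20] = a9 cc 84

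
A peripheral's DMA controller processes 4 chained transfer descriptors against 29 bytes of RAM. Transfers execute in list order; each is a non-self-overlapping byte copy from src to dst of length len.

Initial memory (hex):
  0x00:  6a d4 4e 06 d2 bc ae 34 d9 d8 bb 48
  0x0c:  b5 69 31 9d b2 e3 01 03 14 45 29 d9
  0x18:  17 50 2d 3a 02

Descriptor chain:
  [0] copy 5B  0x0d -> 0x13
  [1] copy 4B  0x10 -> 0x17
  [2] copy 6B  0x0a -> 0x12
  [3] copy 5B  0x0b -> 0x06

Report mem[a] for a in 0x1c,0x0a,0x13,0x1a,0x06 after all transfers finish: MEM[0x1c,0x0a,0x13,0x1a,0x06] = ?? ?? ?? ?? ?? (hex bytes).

D0: mem[0x13..0x17] <- [69 31 9d b2 e3]
D1: mem[0x17..0x1a] <- [b2 e3 01 69]
D2: mem[0x12..0x17] <- [bb 48 b5 69 31 9d]
D3: mem[0x06..0x0a] <- [48 b5 69 31 9d]
query mem[0x1c]=0x02, mem[0x0a]=0x9d, mem[0x13]=0x48, mem[0x1a]=0x69, mem[0x06]=0x48

MEM[0x1c,0x0a,0x13,0x1a,0x06] = 02 9d 48 69 48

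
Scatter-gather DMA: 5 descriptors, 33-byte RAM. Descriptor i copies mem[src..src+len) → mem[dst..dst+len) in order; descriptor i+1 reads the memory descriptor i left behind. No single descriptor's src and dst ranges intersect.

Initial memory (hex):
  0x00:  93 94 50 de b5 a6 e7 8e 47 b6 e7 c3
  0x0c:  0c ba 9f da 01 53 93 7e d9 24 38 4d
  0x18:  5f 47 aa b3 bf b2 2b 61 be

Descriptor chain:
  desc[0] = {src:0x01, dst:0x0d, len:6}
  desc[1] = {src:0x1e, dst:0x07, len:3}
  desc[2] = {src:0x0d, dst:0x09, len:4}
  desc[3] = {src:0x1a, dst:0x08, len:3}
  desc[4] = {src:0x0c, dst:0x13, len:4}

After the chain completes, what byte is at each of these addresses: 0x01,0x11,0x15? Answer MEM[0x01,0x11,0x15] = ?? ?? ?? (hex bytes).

  after D0: wrote 6B at 0x0d = 9450deb5a6e7
  after D1: wrote 3B at 0x07 = 2b61be
  after D2: wrote 4B at 0x09 = 9450deb5
  after D3: wrote 3B at 0x08 = aab3bf
  after D4: wrote 4B at 0x13 = b59450de
query mem[0x01]=0x94, mem[0x11]=0xa6, mem[0x15]=0x50

MEM[0x01,0x11,0x15] = 94 a6 50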